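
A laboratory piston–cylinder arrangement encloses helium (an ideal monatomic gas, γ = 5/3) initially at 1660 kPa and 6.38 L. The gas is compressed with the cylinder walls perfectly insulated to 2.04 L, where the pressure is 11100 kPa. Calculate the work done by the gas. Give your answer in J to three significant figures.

W ≈ -18100 J

Adiabatic: W = (P₁V₁ − P₂V₂)/(γ − 1) with γ = 5/3.
P₁V₁ = 10591 J, P₂V₂ = 22644 J.
W = (10591 − 22644) / 0.6667 = -18080 J.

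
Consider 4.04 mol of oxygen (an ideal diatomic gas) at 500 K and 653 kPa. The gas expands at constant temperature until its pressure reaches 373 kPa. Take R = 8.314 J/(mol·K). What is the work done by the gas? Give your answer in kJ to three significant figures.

Isothermal process: W = nRT ln(V₂/V₁) = nRT ln(P₁/P₂).
W = (4.04)(8.314)(500) × ln(653/373)
  = 16794 × ln(1.751) = 16794 × 0.56
W_by_gas = 9405 J.

W ≈ 9.40 kJ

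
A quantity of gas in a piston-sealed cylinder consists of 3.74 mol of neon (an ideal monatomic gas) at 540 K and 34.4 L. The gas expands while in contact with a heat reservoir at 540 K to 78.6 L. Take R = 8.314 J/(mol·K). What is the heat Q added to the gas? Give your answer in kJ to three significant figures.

Q ≈ 13.9 kJ

Isothermal ⇒ ΔU = 0, so Q = W = nRT ln(V₂/V₁).
Q = (3.74)(8.314)(540) ln(78.6/34.4) = 16791 × 0.8263 = 13875 J.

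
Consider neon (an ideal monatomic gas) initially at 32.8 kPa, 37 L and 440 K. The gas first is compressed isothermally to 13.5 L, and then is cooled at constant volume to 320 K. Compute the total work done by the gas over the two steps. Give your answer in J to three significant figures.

Step 1 (isothermal): W = P₁V₁ ln(V₂/V₁) = (1214) ln(13.5/37) = -1224 J.
Step 2 (isochoric): W = 0 (constant volume).
W_total = -1224 + 0 = -1224 J.

W_total ≈ -1220 J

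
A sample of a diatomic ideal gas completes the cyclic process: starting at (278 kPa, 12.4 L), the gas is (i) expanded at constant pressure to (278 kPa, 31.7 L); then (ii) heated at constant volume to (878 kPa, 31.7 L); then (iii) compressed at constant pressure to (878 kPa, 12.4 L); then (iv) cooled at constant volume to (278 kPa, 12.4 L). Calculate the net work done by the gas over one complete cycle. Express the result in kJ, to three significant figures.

Constant-volume legs do no work.
W(i) = (278)(31.7 − 12.4) = 5365 J; W(iii) = (878)(12.4 − 31.7) = -16945 J.
W_net = 5365 − 16945 = -11580 J (the counter-clockwise enclosed area).

W_net ≈ -11.6 kJ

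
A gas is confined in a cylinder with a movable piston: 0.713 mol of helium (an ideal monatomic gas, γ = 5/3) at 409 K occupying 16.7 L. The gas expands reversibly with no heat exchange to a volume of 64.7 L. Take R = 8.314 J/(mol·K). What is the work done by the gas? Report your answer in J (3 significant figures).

Adiabatic: TV^(γ−1) = const with γ = 5/3.
T₂ = T₁ (V₁/V₂)^(γ−1) = 409 × (16.7/64.7)^0.667 = 409 × 0.4054 = 165.8 K.
W_by = nCᵥ(T₁ − T₂) = (0.713)(12.47)(409 − 165.8) = 2162 J.

W ≈ 2160 J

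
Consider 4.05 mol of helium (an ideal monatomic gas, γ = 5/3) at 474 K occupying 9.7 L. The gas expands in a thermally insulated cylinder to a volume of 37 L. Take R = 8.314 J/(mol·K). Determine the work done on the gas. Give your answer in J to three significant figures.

W ≈ -14100 J

Adiabatic: TV^(γ−1) = const with γ = 5/3.
T₂ = T₁ (V₁/V₂)^(γ−1) = 474 × (9.7/37)^0.667 = 474 × 0.4096 = 194.2 K.
W_by = nCᵥ(T₁ − T₂) = (4.05)(12.47)(474 − 194.2) = 14134 J.
Work on gas = −W_by = -14134 J.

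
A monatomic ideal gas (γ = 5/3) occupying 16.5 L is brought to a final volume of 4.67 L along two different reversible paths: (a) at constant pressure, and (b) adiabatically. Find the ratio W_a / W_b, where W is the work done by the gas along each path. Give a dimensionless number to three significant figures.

W_a / W_b ≈ 0.362

Path (a) isobaric: W = P₁(V₂ − V₁) → W_a/(P₁V₁) = -0.717.
Path (b) adiabatic: W = P₁V₁(1 − (V₁/V₂)^(γ−1))/(γ−1) → W_b/(P₁V₁) = -1.98.
W_a / W_b = -0.717 / -1.98 = 0.3622.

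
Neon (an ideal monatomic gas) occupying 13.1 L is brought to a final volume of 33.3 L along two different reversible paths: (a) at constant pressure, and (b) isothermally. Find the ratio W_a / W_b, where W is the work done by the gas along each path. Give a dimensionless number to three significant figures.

Path (a) isobaric: W = P₁(V₂ − V₁) → W_a/(P₁V₁) = 1.542.
Path (b) isothermal: W = P₁V₁ ln(V₂/V₁) → W_b/(P₁V₁) = 0.9329.
W_a / W_b = 1.542 / 0.9329 = 1.653.

W_a / W_b ≈ 1.65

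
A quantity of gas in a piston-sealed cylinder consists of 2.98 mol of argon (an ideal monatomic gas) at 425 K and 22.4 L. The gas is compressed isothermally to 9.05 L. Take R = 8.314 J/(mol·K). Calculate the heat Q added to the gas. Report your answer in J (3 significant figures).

Isothermal ⇒ ΔU = 0, so Q = W = nRT ln(V₂/V₁).
Q = (2.98)(8.314)(425) ln(9.05/22.4) = 10530 × -0.9063 = -9543 J.

Q ≈ -9540 J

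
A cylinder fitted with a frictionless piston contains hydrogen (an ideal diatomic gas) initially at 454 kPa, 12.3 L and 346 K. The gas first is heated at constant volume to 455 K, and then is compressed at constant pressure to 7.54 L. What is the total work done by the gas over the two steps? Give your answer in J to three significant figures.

Step 1 (isochoric): W = 0 (constant volume).
After step 1: P = 597 kPa (V unchanged).
Step 2 (isobaric): W = PΔV = (597 kPa)(7.54 − 12.3 L) = -2842 J.
W_total = 0 − 2842 = -2842 J.

W_total ≈ -2840 J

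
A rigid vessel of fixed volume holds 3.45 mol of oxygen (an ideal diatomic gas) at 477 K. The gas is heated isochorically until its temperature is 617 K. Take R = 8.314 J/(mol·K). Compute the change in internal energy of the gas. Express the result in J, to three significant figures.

Constant volume ⇒ W = 0, so Q = ΔU = nCᵥΔT with Cᵥ = 5R/2 = 20.79 J/(mol·K).
ΔU = (3.45)(20.79)(617 − 477) = 10039 J.

ΔU ≈ 10000 J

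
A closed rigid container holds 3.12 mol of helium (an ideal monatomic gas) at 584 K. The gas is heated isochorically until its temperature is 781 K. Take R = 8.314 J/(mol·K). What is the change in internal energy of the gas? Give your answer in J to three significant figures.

Constant volume ⇒ W = 0, so Q = ΔU = nCᵥΔT with Cᵥ = 3R/2 = 12.47 J/(mol·K).
ΔU = (3.12)(12.47)(781 − 584) = 7665 J.

ΔU ≈ 7670 J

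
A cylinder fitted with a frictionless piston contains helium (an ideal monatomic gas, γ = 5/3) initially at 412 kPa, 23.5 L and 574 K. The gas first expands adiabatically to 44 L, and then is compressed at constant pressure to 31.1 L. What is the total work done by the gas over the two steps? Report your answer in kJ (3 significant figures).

Step 1 (adiabatic): W = (P₁V₁ − P₂V₂)/(γ−1) = (9682 − 6373)/0.667 = 4963 J.
After step 1: P = 144.9 kPa, V = 44 L, T = 377.9 K.
Step 2 (isobaric): W = PΔV = (144.9 kPa)(31.1 − 44 L) = -1869 J.
W_total = 4963 − 1869 = 3094 J.

W_total ≈ 3.09 kJ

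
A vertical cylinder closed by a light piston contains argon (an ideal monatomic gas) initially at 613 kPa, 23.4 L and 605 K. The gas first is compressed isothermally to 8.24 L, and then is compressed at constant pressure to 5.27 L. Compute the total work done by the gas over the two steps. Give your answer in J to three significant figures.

W_total ≈ -20100 J

Step 1 (isothermal): W = P₁V₁ ln(V₂/V₁) = (14344) ln(8.24/23.4) = -14972 J.
After step 1: P = 1741 kPa, V = 8.24 L, T = 605 K.
Step 2 (isobaric): W = PΔV = (1741 kPa)(5.27 − 8.24 L) = -5170 J.
W_total = -14972 − 5170 = -20142 J.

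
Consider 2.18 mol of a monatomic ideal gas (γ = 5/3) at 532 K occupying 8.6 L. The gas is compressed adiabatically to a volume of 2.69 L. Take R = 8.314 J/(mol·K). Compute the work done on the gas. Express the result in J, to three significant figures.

Adiabatic: TV^(γ−1) = const with γ = 5/3.
T₂ = T₁ (V₁/V₂)^(γ−1) = 532 × (8.6/2.69)^0.667 = 532 × 2.17 = 1155 K.
W_by = nCᵥ(T₁ − T₂) = (2.18)(12.47)(532 − 1155) = -16925 J.
Work on gas = −W_by = 16925 J.

W ≈ 16900 J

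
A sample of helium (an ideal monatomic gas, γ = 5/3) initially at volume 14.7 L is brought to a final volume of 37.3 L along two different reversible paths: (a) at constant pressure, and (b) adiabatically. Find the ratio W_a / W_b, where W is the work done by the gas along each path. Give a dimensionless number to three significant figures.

W_a / W_b ≈ 2.22

Path (a) isobaric: W = P₁(V₂ − V₁) → W_a/(P₁V₁) = 1.537.
Path (b) adiabatic: W = P₁V₁(1 − (V₁/V₂)^(γ−1))/(γ−1) → W_b/(P₁V₁) = 0.6937.
W_a / W_b = 1.537 / 0.6937 = 2.216.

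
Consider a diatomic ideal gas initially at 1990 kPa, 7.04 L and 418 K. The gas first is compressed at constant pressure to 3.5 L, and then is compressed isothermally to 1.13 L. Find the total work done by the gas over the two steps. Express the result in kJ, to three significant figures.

Step 1 (isobaric): W = PΔV = (1990 kPa)(3.5 − 7.04 L) = -7045 J.
After step 1: P = 1990 kPa, V = 3.5 L, T = 207.8 K.
Step 2 (isothermal): W = P₁V₁ ln(V₂/V₁) = (6965) ln(1.13/3.5) = -7874 J.
W_total = -7045 − 7874 = -14919 J.

W_total ≈ -14.9 kJ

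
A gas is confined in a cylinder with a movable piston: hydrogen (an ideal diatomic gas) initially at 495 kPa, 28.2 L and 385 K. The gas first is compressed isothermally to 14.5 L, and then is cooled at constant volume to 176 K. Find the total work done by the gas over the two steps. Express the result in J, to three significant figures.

Step 1 (isothermal): W = P₁V₁ ln(V₂/V₁) = (13959) ln(14.5/28.2) = -9285 J.
Step 2 (isochoric): W = 0 (constant volume).
W_total = -9285 + 0 = -9285 J.

W_total ≈ -9290 J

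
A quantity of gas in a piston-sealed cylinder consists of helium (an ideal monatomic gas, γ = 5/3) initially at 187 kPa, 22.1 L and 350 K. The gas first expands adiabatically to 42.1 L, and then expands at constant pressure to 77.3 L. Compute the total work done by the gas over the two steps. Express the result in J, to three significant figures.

Step 1 (adiabatic): W = (P₁V₁ − P₂V₂)/(γ−1) = (4133 − 2689)/0.667 = 2165 J.
After step 1: P = 63.88 kPa, V = 42.1 L, T = 227.8 K.
Step 2 (isobaric): W = PΔV = (63.88 kPa)(77.3 − 42.1 L) = 2249 J.
W_total = 2165 + 2249 = 4414 J.

W_total ≈ 4410 J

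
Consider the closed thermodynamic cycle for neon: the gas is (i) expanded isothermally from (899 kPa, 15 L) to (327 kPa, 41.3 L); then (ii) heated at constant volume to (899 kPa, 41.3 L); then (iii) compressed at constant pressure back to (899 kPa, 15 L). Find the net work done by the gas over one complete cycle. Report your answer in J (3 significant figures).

Leg (i): W = PᵢVᵢ ln(V_f/Vᵢ) = (13485) ln(41.3/15) = 13658 J.
Leg (ii): W = 0.
Leg (iii): W = PΔV = (899)(15 − 41.3) = -23644 J.
W_net = 13658 − 23644 = -9986 J.

W_net ≈ -9990 J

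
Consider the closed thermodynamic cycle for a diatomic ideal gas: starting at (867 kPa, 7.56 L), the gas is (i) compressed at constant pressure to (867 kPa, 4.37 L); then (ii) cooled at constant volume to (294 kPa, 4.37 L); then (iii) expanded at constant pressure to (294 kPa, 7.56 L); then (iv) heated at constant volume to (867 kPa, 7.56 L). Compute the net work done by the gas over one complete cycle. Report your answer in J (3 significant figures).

W_net ≈ -1830 J

Constant-volume legs do no work.
W(i) = (867)(4.37 − 7.56) = -2766 J; W(iii) = (294)(7.56 − 4.37) = 937.9 J.
W_net = -2766 + 937.9 = -1828 J (the counter-clockwise enclosed area).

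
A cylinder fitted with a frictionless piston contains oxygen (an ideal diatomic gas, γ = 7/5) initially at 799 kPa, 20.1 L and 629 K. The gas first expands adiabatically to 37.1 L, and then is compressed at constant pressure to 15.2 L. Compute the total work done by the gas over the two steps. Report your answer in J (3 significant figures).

Step 1 (adiabatic): W = (P₁V₁ − P₂V₂)/(γ−1) = (16060 − 12568)/0.4 = 8729 J.
After step 1: P = 338.8 kPa, V = 37.1 L, T = 492.2 K.
Step 2 (isobaric): W = PΔV = (338.8 kPa)(15.2 − 37.1 L) = -7419 J.
W_total = 8729 − 7419 = 1310 J.

W_total ≈ 1310 J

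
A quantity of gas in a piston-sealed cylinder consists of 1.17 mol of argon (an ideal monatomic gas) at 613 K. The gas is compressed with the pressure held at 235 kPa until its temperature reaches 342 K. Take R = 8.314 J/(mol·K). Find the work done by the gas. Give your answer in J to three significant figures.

Isobaric: W = P ΔV = nR ΔT.
W = (1.17)(8.314)(342 − 613) = -2636 J.

W ≈ -2640 J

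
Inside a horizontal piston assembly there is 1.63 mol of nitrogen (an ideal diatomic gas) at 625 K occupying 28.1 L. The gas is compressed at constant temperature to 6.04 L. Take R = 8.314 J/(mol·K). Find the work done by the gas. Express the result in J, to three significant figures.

W ≈ -13000 J

Isothermal: W = nRT ln(V₂/V₁).
W = (1.63)(8.314)(625) × ln(6.04/28.1)
  = 8470 × -1.537
W_by_gas = -13021 J.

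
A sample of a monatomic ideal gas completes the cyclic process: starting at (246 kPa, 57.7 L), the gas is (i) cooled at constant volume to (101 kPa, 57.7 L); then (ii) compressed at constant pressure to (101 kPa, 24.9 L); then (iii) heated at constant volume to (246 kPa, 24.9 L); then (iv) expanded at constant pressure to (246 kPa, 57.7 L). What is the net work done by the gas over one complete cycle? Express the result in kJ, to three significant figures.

W_net ≈ 4.76 kJ

Constant-volume legs do no work.
W(ii) = (101)(24.9 − 57.7) = -3313 J; W(iv) = (246)(57.7 − 24.9) = 8069 J.
W_net = -3313 + 8069 = 4756 J (the clockwise enclosed area).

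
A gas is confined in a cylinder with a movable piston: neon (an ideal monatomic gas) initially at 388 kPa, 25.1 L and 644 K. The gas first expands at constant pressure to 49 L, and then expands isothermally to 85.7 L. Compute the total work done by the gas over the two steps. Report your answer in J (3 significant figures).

W_total ≈ 19900 J

Step 1 (isobaric): W = PΔV = (388 kPa)(49 − 25.1 L) = 9273 J.
After step 1: P = 388 kPa, V = 49 L, T = 1257 K.
Step 2 (isothermal): W = P₁V₁ ln(V₂/V₁) = (19012) ln(85.7/49) = 10628 J.
W_total = 9273 + 10628 = 19902 J.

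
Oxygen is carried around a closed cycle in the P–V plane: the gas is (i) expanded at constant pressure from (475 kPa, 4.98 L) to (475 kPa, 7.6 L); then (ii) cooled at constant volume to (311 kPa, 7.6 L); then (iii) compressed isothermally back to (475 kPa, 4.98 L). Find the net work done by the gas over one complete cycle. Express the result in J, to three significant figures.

W_net ≈ 245 J

Leg (i): W = PΔV = (475)(7.6 − 4.98) = 1244 J.
Leg (ii): W = 0.
Leg (iii): W = PᵢVᵢ ln(V_f/Vᵢ) = (2364) ln(4.98/7.6) = -999.1 J.
W_net = 1244 − 999.1 = 245.4 J.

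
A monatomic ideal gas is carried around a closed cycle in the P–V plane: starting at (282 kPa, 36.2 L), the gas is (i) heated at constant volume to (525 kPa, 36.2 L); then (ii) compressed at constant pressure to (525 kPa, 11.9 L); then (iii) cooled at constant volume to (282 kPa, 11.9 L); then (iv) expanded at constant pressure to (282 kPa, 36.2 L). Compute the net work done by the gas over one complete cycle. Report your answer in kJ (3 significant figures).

W_net ≈ -5.90 kJ

Constant-volume legs do no work.
W(ii) = (525)(11.9 − 36.2) = -12758 J; W(iv) = (282)(36.2 − 11.9) = 6853 J.
W_net = -12758 + 6853 = -5905 J (the counter-clockwise enclosed area).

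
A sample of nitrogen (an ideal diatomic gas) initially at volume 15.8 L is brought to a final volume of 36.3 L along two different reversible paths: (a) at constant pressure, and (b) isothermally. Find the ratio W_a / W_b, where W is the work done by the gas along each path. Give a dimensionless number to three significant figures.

Path (a) isobaric: W = P₁(V₂ − V₁) → W_a/(P₁V₁) = 1.297.
Path (b) isothermal: W = P₁V₁ ln(V₂/V₁) → W_b/(P₁V₁) = 0.8318.
W_a / W_b = 1.297 / 0.8318 = 1.56.

W_a / W_b ≈ 1.56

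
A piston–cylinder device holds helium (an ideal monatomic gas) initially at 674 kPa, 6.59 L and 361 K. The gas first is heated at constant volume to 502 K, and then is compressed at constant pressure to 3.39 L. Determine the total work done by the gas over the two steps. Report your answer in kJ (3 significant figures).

Step 1 (isochoric): W = 0 (constant volume).
After step 1: P = 937.3 kPa (V unchanged).
Step 2 (isobaric): W = PΔV = (937.3 kPa)(3.39 − 6.59 L) = -2999 J.
W_total = 0 − 2999 = -2999 J.

W_total ≈ -3.00 kJ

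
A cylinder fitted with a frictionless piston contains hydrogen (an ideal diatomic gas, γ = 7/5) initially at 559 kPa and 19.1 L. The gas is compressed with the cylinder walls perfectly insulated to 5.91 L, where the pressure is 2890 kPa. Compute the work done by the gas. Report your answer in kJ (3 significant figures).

W ≈ -16.0 kJ

Adiabatic: W = (P₁V₁ − P₂V₂)/(γ − 1) with γ = 7/5.
P₁V₁ = 10677 J, P₂V₂ = 17080 J.
W = (10677 − 17080) / 0.4 = -16008 J.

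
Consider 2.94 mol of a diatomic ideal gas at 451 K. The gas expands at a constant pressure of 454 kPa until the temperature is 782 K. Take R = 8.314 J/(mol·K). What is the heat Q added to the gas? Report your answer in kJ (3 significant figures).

Q ≈ 28.3 kJ

Isobaric: W = nRΔT = (2.94)(8.314)(331) = 8091 J.
ΔU = nCᵥΔT with Cᵥ = 5R/2: ΔU = (2.94)(20.79)(331) = 20227 J.
Q = ΔU + W = 20227 + 8091 = 28317 J.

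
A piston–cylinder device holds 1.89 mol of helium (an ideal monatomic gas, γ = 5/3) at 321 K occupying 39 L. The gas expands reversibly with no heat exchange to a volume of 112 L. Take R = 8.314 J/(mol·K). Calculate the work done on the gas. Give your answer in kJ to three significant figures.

W ≈ -3.82 kJ

Adiabatic: TV^(γ−1) = const with γ = 5/3.
T₂ = T₁ (V₁/V₂)^(γ−1) = 321 × (39/112)^0.667 = 321 × 0.495 = 158.9 K.
W_by = nCᵥ(T₁ − T₂) = (1.89)(12.47)(321 − 158.9) = 3821 J.
Work on gas = −W_by = -3821 J.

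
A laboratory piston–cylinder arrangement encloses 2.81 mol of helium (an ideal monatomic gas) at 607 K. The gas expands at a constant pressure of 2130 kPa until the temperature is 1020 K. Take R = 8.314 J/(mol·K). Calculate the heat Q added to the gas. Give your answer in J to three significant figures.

Q ≈ 24100 J

Isobaric: W = nRΔT = (2.81)(8.314)(413) = 9649 J.
ΔU = nCᵥΔT with Cᵥ = 3R/2: ΔU = (2.81)(12.47)(413) = 14473 J.
Q = ΔU + W = 14473 + 9649 = 24122 J.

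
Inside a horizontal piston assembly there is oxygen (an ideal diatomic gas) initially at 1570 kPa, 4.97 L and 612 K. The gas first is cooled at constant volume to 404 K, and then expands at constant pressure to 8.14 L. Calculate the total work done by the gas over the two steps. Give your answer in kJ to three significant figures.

Step 1 (isochoric): W = 0 (constant volume).
After step 1: P = 1036 kPa (V unchanged).
Step 2 (isobaric): W = PΔV = (1036 kPa)(8.14 − 4.97 L) = 3285 J.
W_total = 0 + 3285 = 3285 J.

W_total ≈ 3.29 kJ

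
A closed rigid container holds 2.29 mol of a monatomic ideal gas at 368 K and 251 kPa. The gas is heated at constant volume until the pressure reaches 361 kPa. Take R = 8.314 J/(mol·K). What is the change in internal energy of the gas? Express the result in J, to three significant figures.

ΔU ≈ 4610 J

Constant volume ⇒ W = 0, so Q = ΔU = nCᵥΔT with Cᵥ = 3R/2 = 12.47 J/(mol·K).
At constant V, T₂/T₁ = P₂/P₁ ⇒ ΔT = T₁(P₂/P₁ − 1) = 368·(361/251 − 1) = 161.3 K.
ΔU = (2.29)(12.47)(161.3) = 4606 J.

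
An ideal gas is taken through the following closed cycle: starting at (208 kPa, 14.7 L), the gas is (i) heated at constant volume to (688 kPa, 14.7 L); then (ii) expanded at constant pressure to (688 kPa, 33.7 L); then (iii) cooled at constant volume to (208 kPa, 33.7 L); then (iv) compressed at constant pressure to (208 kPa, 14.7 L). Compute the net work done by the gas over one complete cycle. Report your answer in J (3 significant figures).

Constant-volume legs do no work.
W(ii) = (688)(33.7 − 14.7) = 13072 J; W(iv) = (208)(14.7 − 33.7) = -3952 J.
W_net = 13072 − 3952 = 9120 J (the clockwise enclosed area).

W_net ≈ 9120 J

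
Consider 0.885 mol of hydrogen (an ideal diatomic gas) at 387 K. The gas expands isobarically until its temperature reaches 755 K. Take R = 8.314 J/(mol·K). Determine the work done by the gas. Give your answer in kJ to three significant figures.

Isobaric: W = P ΔV = nR ΔT.
W = (0.885)(8.314)(755 − 387) = 2708 J.

W ≈ 2.71 kJ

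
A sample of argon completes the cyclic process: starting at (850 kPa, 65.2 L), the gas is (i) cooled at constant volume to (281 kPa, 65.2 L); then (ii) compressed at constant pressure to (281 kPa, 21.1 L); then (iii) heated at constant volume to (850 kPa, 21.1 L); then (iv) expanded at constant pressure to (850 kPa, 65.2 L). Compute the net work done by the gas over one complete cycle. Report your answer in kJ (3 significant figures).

Constant-volume legs do no work.
W(ii) = (281)(21.1 − 65.2) = -12392 J; W(iv) = (850)(65.2 − 21.1) = 37485 J.
W_net = -12392 + 37485 = 25093 J (the clockwise enclosed area).

W_net ≈ 25.1 kJ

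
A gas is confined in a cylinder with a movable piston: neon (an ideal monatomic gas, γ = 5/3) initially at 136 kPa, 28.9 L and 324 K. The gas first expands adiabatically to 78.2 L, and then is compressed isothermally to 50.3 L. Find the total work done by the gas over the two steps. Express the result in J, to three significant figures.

W_total ≈ 1970 J

Step 1 (adiabatic): W = (P₁V₁ − P₂V₂)/(γ−1) = (3930 − 2024)/0.667 = 2859 J.
After step 1: P = 25.88 kPa, V = 78.2 L, T = 166.9 K.
Step 2 (isothermal): W = P₁V₁ ln(V₂/V₁) = (2024) ln(50.3/78.2) = -893.2 J.
W_total = 2859 − 893.2 = 1966 J.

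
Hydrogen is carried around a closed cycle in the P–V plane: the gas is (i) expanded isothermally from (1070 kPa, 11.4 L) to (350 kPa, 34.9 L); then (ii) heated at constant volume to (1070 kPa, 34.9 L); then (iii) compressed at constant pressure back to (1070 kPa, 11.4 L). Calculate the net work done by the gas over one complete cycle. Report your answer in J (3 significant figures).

W_net ≈ -11500 J

Leg (i): W = PᵢVᵢ ln(V_f/Vᵢ) = (12198) ln(34.9/11.4) = 13648 J.
Leg (ii): W = 0.
Leg (iii): W = PΔV = (1070)(11.4 − 34.9) = -25145 J.
W_net = 13648 − 25145 = -11497 J.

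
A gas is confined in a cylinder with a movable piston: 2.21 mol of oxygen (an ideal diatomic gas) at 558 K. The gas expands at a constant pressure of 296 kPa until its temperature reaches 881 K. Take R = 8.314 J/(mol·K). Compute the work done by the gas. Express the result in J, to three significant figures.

W ≈ 5930 J

Isobaric: W = P ΔV = nR ΔT.
W = (2.21)(8.314)(881 − 558) = 5935 J.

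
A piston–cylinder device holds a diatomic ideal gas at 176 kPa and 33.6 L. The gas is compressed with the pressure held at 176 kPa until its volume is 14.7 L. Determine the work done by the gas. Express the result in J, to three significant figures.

Isobaric: W = P ΔV.
W = (176 kPa)(14.7 − 33.6 L) = (176)(-18.9) = -3326 J.

W ≈ -3330 J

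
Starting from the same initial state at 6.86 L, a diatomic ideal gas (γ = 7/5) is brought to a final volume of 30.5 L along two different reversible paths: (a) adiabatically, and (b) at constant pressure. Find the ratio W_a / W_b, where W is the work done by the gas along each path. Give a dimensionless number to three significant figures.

W_a / W_b ≈ 0.326

Path (a) adiabatic: W = P₁V₁(1 − (V₁/V₂)^(γ−1))/(γ−1) → W_a/(P₁V₁) = 1.124.
Path (b) isobaric: W = P₁(V₂ − V₁) → W_b/(P₁V₁) = 3.446.
W_a / W_b = 1.124 / 3.446 = 0.326.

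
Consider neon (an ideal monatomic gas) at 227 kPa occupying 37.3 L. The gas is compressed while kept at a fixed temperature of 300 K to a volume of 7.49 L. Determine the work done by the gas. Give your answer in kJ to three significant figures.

Isothermal: W = nRT ln(V₂/V₁) = P₁V₁ ln(V₂/V₁).
P₁V₁ = (227 kPa)(37.3 L) = 8467 J.
W = 8467 × ln(7.49/37.3) = 8467 × -1.605
W_by_gas = -13593 J.

W ≈ -13.6 kJ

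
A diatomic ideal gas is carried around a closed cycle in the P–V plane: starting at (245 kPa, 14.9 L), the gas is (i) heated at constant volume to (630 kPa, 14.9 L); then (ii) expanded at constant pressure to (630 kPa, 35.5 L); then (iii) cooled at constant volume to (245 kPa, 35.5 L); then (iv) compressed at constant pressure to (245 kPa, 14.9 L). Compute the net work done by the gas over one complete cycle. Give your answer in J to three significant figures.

Constant-volume legs do no work.
W(ii) = (630)(35.5 − 14.9) = 12978 J; W(iv) = (245)(14.9 − 35.5) = -5047 J.
W_net = 12978 − 5047 = 7931 J (the clockwise enclosed area).

W_net ≈ 7930 J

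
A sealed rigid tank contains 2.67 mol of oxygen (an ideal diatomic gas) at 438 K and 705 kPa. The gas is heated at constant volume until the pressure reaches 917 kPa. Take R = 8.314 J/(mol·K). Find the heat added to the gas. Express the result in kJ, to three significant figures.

Constant volume ⇒ W = 0, so Q = ΔU = nCᵥΔT with Cᵥ = 5R/2 = 20.79 J/(mol·K).
At constant V, T₂/T₁ = P₂/P₁ ⇒ ΔT = T₁(P₂/P₁ − 1) = 438·(917/705 − 1) = 131.7 K.
ΔU = (2.67)(20.79)(131.7) = 7309 J.

Q ≈ 7.31 kJ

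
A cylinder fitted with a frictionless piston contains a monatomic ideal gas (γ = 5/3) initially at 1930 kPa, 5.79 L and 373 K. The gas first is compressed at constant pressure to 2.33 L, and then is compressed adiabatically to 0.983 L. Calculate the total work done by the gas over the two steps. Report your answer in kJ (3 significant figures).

W_total ≈ -11.9 kJ

Step 1 (isobaric): W = PΔV = (1930 kPa)(2.33 − 5.79 L) = -6678 J.
After step 1: P = 1930 kPa, V = 2.33 L, T = 150.1 K.
Step 2 (adiabatic): W = (P₁V₁ − P₂V₂)/(γ−1) = (4497 − 7994)/0.667 = -5246 J.
W_total = -6678 − 5246 = -11924 J.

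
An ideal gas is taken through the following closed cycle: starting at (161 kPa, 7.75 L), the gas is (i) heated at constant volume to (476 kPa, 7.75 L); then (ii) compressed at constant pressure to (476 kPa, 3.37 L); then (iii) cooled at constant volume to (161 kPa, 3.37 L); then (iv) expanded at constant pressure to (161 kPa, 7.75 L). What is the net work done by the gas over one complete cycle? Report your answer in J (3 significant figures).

Constant-volume legs do no work.
W(ii) = (476)(3.37 − 7.75) = -2085 J; W(iv) = (161)(7.75 − 3.37) = 705.2 J.
W_net = -2085 + 705.2 = -1380 J (the counter-clockwise enclosed area).

W_net ≈ -1380 J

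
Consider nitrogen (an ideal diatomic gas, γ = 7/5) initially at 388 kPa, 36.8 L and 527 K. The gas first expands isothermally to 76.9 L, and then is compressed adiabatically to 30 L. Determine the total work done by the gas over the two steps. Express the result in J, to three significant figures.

W_total ≈ -5800 J

Step 1 (isothermal): W = P₁V₁ ln(V₂/V₁) = (14278) ln(76.9/36.8) = 10523 J.
After step 1: P = 185.7 kPa, V = 76.9 L, T = 527 K.
Step 2 (adiabatic): W = (P₁V₁ − P₂V₂)/(γ−1) = (14278 − 20807)/0.4 = -16321 J.
W_total = 10523 − 16321 = -5797 J.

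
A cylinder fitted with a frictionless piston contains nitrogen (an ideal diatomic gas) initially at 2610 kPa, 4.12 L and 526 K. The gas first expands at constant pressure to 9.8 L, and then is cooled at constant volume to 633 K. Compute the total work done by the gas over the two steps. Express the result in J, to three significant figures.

Step 1 (isobaric): W = PΔV = (2610 kPa)(9.8 − 4.12 L) = 14825 J.
Step 2 (isochoric): W = 0 (constant volume).
W_total = 14825 + 0 = 14825 J.

W_total ≈ 14800 J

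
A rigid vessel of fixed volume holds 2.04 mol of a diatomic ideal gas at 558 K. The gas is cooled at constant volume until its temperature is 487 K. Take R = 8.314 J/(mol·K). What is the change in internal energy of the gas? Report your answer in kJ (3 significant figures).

Constant volume ⇒ W = 0, so Q = ΔU = nCᵥΔT with Cᵥ = 5R/2 = 20.79 J/(mol·K).
ΔU = (2.04)(20.79)(487 − 558) = -3010 J.

ΔU ≈ -3.01 kJ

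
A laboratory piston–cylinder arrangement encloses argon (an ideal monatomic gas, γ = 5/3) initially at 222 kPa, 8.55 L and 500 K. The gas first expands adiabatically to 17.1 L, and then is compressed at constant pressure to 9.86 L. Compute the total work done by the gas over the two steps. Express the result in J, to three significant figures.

Step 1 (adiabatic): W = (P₁V₁ − P₂V₂)/(γ−1) = (1898 − 1196)/0.667 = 1054 J.
After step 1: P = 69.93 kPa, V = 17.1 L, T = 315 K.
Step 2 (isobaric): W = PΔV = (69.93 kPa)(9.86 − 17.1 L) = -506.3 J.
W_total = 1054 − 506.3 = 547.3 J.

W_total ≈ 547 J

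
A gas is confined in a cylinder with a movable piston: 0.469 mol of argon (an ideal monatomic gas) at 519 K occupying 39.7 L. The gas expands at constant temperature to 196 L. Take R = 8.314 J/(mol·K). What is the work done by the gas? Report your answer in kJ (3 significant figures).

Isothermal: W = nRT ln(V₂/V₁).
W = (0.469)(8.314)(519) × ln(196/39.7)
  = 2024 × 1.597
W_by_gas = 3231 J.

W ≈ 3.23 kJ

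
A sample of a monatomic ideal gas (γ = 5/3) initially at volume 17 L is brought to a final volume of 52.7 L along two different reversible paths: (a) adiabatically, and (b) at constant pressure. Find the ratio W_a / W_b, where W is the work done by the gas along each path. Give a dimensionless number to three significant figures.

W_a / W_b ≈ 0.378

Path (a) adiabatic: W = P₁V₁(1 − (V₁/V₂)^(γ−1))/(γ−1) → W_a/(P₁V₁) = 0.7945.
Path (b) isobaric: W = P₁(V₂ − V₁) → W_b/(P₁V₁) = 2.1.
W_a / W_b = 0.7945 / 2.1 = 0.3783.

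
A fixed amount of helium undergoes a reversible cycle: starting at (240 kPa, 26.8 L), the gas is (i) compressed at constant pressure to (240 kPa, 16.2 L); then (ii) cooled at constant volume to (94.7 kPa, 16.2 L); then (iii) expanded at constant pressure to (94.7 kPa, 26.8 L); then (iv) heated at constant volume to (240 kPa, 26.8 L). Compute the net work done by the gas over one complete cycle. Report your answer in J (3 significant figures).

W_net ≈ -1540 J

Constant-volume legs do no work.
W(i) = (240)(16.2 − 26.8) = -2544 J; W(iii) = (94.7)(26.8 − 16.2) = 1004 J.
W_net = -2544 + 1004 = -1540 J (the counter-clockwise enclosed area).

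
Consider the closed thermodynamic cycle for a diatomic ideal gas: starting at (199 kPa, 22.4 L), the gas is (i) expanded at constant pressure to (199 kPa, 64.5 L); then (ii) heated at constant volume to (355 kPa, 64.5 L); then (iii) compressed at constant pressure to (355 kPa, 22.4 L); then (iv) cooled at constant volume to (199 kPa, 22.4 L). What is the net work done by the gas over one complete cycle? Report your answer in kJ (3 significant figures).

W_net ≈ -6.57 kJ

Constant-volume legs do no work.
W(i) = (199)(64.5 − 22.4) = 8378 J; W(iii) = (355)(22.4 − 64.5) = -14946 J.
W_net = 8378 − 14946 = -6568 J (the counter-clockwise enclosed area).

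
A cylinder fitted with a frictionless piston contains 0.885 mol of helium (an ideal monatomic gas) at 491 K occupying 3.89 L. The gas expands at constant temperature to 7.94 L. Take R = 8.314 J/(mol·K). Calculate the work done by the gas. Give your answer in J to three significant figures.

W ≈ 2580 J

Isothermal: W = nRT ln(V₂/V₁).
W = (0.885)(8.314)(491) × ln(7.94/3.89)
  = 3613 × 0.7135
W_by_gas = 2578 J.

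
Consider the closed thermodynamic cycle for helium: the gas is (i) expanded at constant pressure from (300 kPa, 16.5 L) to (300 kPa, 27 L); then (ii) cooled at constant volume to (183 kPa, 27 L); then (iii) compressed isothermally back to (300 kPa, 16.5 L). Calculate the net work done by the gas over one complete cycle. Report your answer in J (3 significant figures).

Leg (i): W = PΔV = (300)(27 − 16.5) = 3150 J.
Leg (ii): W = 0.
Leg (iii): W = PᵢVᵢ ln(V_f/Vᵢ) = (4941) ln(16.5/27) = -2433 J.
W_net = 3150 − 2433 = 716.7 J.

W_net ≈ 717 J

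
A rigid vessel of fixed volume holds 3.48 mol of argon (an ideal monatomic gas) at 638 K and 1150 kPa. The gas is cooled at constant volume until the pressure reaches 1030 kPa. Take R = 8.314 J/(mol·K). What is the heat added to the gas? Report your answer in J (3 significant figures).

Constant volume ⇒ W = 0, so Q = ΔU = nCᵥΔT with Cᵥ = 3R/2 = 12.47 J/(mol·K).
At constant V, T₂/T₁ = P₂/P₁ ⇒ ΔT = T₁(P₂/P₁ − 1) = 638·(1030/1150 − 1) = -66.57 K.
ΔU = (3.48)(12.47)(-66.57) = -2889 J.

Q ≈ -2890 J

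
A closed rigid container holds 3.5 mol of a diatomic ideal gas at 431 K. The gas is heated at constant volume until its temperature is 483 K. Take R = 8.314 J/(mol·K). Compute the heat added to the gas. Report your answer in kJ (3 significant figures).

Constant volume ⇒ W = 0, so Q = ΔU = nCᵥΔT with Cᵥ = 5R/2 = 20.79 J/(mol·K).
ΔU = (3.5)(20.79)(483 − 431) = 3783 J.

Q ≈ 3.78 kJ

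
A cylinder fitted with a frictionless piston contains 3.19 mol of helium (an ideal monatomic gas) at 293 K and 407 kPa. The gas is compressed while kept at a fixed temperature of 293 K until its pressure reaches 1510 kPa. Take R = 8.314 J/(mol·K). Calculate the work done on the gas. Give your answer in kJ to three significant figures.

Isothermal process: W = nRT ln(V₂/V₁) = nRT ln(P₁/P₂).
W = (3.19)(8.314)(293) × ln(407/1510)
  = 7771 × ln(0.2695) = 7771 × -1.311
W_by_gas = -10188 J; work on gas = −W_by = 10188 J.

W ≈ 10.2 kJ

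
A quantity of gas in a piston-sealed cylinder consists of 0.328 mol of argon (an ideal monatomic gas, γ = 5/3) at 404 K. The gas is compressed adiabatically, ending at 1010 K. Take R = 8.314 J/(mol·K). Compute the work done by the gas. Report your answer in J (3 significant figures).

W ≈ -2480 J

Adiabatic ⇒ Q = 0, so W_by = −ΔU = nCᵥ(T₁ − T₂).
Cᵥ = 3R/2 = 12.47 J/(mol·K).
W = (0.328)(12.47)(404 − 1010) = -2479 J.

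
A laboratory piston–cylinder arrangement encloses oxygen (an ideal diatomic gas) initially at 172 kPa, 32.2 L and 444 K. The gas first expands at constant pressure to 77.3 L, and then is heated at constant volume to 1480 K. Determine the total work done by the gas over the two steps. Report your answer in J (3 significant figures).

W_total ≈ 7760 J

Step 1 (isobaric): W = PΔV = (172 kPa)(77.3 − 32.2 L) = 7757 J.
Step 2 (isochoric): W = 0 (constant volume).
W_total = 7757 + 0 = 7757 J.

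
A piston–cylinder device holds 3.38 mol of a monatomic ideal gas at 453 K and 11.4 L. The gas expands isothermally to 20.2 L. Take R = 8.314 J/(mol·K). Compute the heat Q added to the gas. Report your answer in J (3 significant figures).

Isothermal ⇒ ΔU = 0, so Q = W = nRT ln(V₂/V₁).
Q = (3.38)(8.314)(453) ln(20.2/11.4) = 12730 × 0.5721 = 7282 J.

Q ≈ 7280 J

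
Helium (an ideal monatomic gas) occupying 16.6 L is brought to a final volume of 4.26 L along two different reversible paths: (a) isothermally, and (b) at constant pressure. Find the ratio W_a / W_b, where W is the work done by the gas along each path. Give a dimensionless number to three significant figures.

Path (a) isothermal: W = P₁V₁ ln(V₂/V₁) → W_a/(P₁V₁) = -1.36.
Path (b) isobaric: W = P₁(V₂ − V₁) → W_b/(P₁V₁) = -0.7434.
W_a / W_b = -1.36 / -0.7434 = 1.83.

W_a / W_b ≈ 1.83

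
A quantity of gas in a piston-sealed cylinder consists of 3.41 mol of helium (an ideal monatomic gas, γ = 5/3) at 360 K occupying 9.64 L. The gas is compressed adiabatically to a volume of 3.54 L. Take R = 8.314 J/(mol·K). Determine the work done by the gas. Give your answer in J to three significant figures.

W ≈ -14500 J

Adiabatic: TV^(γ−1) = const with γ = 5/3.
T₂ = T₁ (V₁/V₂)^(γ−1) = 360 × (9.64/3.54)^0.667 = 360 × 1.95 = 702 K.
W_by = nCᵥ(T₁ − T₂) = (3.41)(12.47)(360 − 702) = -14545 J.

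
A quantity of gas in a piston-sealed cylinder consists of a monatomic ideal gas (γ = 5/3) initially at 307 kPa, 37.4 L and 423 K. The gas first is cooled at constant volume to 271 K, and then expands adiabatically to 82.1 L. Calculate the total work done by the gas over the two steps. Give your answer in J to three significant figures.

W_total ≈ 4500 J

Step 1 (isochoric): W = 0 (constant volume).
After step 1: P = 196.7 kPa (V unchanged).
Step 2 (adiabatic): W = (P₁V₁ − P₂V₂)/(γ−1) = (7356 − 4355)/0.667 = 4501 J.
W_total = 0 + 4501 = 4501 J.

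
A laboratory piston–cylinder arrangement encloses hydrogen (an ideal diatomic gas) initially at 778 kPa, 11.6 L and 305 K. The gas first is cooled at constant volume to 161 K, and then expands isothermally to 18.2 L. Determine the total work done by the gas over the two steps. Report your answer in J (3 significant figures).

Step 1 (isochoric): W = 0 (constant volume).
After step 1: P = 410.7 kPa (V unchanged).
Step 2 (isothermal): W = P₁V₁ ln(V₂/V₁) = (4764) ln(18.2/11.6) = 2146 J.
W_total = 0 + 2146 = 2146 J.

W_total ≈ 2150 J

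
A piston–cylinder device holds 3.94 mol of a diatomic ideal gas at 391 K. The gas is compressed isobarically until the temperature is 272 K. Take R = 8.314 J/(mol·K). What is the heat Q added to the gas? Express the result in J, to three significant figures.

Q ≈ -13600 J

Isobaric: W = nRΔT = (3.94)(8.314)(-119) = -3898 J.
ΔU = nCᵥΔT with Cᵥ = 5R/2: ΔU = (3.94)(20.79)(-119) = -9745 J.
Q = ΔU + W = -9745 − 3898 = -13643 J.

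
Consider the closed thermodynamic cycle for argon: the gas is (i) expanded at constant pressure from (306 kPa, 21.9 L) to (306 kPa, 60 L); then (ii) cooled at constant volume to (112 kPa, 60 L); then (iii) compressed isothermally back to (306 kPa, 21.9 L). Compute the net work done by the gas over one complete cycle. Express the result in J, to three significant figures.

W_net ≈ 4890 J

Leg (i): W = PΔV = (306)(60 − 21.9) = 11659 J.
Leg (ii): W = 0.
Leg (iii): W = PᵢVᵢ ln(V_f/Vᵢ) = (6720) ln(21.9/60) = -6773 J.
W_net = 11659 − 6773 = 4886 J.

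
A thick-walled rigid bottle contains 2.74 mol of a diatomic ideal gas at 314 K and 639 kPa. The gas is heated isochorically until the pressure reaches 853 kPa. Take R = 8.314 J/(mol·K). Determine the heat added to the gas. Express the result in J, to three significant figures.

Q ≈ 5990 J

Constant volume ⇒ W = 0, so Q = ΔU = nCᵥΔT with Cᵥ = 5R/2 = 20.79 J/(mol·K).
At constant V, T₂/T₁ = P₂/P₁ ⇒ ΔT = T₁(P₂/P₁ − 1) = 314·(853/639 − 1) = 105.2 K.
ΔU = (2.74)(20.79)(105.2) = 5989 J.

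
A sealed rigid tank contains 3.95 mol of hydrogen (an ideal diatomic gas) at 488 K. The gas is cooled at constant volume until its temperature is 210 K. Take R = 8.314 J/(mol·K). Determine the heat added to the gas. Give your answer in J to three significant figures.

Constant volume ⇒ W = 0, so Q = ΔU = nCᵥΔT with Cᵥ = 5R/2 = 20.79 J/(mol·K).
ΔU = (3.95)(20.79)(210 − 488) = -22824 J.

Q ≈ -22800 J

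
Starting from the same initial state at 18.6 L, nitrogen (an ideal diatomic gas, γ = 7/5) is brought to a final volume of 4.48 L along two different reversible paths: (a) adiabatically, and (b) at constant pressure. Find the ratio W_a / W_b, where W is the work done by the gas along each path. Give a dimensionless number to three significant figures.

W_a / W_b ≈ 2.53

Path (a) adiabatic: W = P₁V₁(1 − (V₁/V₂)^(γ−1))/(γ−1) → W_a/(P₁V₁) = -1.918.
Path (b) isobaric: W = P₁(V₂ − V₁) → W_b/(P₁V₁) = -0.7591.
W_a / W_b = -1.918 / -0.7591 = 2.527.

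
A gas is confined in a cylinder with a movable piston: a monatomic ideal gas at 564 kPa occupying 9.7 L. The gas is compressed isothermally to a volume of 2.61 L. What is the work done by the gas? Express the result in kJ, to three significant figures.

W ≈ -7.18 kJ

Isothermal: W = nRT ln(V₂/V₁) = P₁V₁ ln(V₂/V₁).
P₁V₁ = (564 kPa)(9.7 L) = 5471 J.
W = 5471 × ln(2.61/9.7) = 5471 × -1.313
W_by_gas = -7182 J.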